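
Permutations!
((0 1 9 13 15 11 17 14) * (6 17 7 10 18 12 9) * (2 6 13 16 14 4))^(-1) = [14, 0, 4, 3, 17, 5, 2, 11, 8, 12, 7, 15, 18, 1, 16, 13, 9, 6, 10] = (0 14 16 9 12 18 10 7 11 15 13 1)(2 4 17 6)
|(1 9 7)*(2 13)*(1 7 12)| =|(1 9 12)(2 13)| =6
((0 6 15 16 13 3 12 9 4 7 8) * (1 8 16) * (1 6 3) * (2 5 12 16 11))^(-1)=(0 8 1 13 16 3)(2 11 7 4 9 12 5)(6 15)=[8, 13, 11, 0, 9, 2, 15, 4, 1, 12, 10, 7, 5, 16, 14, 6, 3]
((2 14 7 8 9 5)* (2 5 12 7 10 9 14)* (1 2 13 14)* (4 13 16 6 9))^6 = [0, 7, 8, 3, 14, 5, 2, 9, 12, 16, 13, 11, 6, 10, 4, 15, 1] = (1 7 9 16)(2 8 12 6)(4 14)(10 13)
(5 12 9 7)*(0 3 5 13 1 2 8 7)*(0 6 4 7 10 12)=(0 3 5)(1 2 8 10 12 9 6 4 7 13)=[3, 2, 8, 5, 7, 0, 4, 13, 10, 6, 12, 11, 9, 1]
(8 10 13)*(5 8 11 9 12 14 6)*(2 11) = (2 11 9 12 14 6 5 8 10 13) = [0, 1, 11, 3, 4, 8, 5, 7, 10, 12, 13, 9, 14, 2, 6]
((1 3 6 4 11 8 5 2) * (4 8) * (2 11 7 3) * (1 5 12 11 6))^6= (1 11 5 7 8)(2 4 6 3 12)= [0, 11, 4, 12, 6, 7, 3, 8, 1, 9, 10, 5, 2]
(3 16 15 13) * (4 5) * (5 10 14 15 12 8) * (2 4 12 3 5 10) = (2 4)(3 16)(5 12 8 10 14 15 13) = [0, 1, 4, 16, 2, 12, 6, 7, 10, 9, 14, 11, 8, 5, 15, 13, 3]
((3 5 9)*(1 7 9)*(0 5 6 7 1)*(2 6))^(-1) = (0 5)(2 3 9 7 6) = [5, 1, 3, 9, 4, 0, 2, 6, 8, 7]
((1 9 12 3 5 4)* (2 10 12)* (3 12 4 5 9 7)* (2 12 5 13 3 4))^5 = (13)(1 4 7)(2 10) = [0, 4, 10, 3, 7, 5, 6, 1, 8, 9, 2, 11, 12, 13]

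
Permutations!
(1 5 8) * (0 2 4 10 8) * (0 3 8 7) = (0 2 4 10 7)(1 5 3 8) = [2, 5, 4, 8, 10, 3, 6, 0, 1, 9, 7]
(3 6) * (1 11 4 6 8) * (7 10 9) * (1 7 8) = (1 11 4 6 3)(7 10 9 8) = [0, 11, 2, 1, 6, 5, 3, 10, 7, 8, 9, 4]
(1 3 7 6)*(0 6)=(0 6 1 3 7)=[6, 3, 2, 7, 4, 5, 1, 0]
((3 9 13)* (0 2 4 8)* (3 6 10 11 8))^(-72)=[11, 1, 8, 2, 0, 5, 9, 7, 10, 4, 13, 6, 12, 3]=(0 11 6 9 4)(2 8 10 13 3)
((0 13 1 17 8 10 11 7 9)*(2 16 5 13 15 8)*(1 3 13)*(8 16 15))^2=(0 10 7)(1 2 16)(5 17 15)(8 11 9)=[10, 2, 16, 3, 4, 17, 6, 0, 11, 8, 7, 9, 12, 13, 14, 5, 1, 15]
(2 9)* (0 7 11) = (0 7 11)(2 9) = [7, 1, 9, 3, 4, 5, 6, 11, 8, 2, 10, 0]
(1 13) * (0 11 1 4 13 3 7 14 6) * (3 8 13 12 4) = (0 11 1 8 13 3 7 14 6)(4 12) = [11, 8, 2, 7, 12, 5, 0, 14, 13, 9, 10, 1, 4, 3, 6]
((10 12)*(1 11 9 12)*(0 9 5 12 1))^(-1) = [10, 9, 2, 3, 4, 11, 6, 7, 8, 0, 12, 1, 5] = (0 10 12 5 11 1 9)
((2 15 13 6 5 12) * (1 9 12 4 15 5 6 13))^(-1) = (1 15 4 5 2 12 9) = [0, 15, 12, 3, 5, 2, 6, 7, 8, 1, 10, 11, 9, 13, 14, 4]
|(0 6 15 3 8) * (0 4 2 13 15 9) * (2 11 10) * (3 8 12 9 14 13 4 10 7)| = 14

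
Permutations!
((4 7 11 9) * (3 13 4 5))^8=(3 13 4 7 11 9 5)=[0, 1, 2, 13, 7, 3, 6, 11, 8, 5, 10, 9, 12, 4]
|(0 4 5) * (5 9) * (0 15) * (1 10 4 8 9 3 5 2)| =|(0 8 9 2 1 10 4 3 5 15)| =10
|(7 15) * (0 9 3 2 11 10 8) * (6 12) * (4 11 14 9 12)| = 28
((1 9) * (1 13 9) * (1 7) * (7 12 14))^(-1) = [0, 7, 2, 3, 4, 5, 6, 14, 8, 13, 10, 11, 1, 9, 12] = (1 7 14 12)(9 13)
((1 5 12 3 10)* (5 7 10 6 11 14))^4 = (1 7 10)(3 5 11)(6 12 14) = [0, 7, 2, 5, 4, 11, 12, 10, 8, 9, 1, 3, 14, 13, 6]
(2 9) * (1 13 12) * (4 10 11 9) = (1 13 12)(2 4 10 11 9) = [0, 13, 4, 3, 10, 5, 6, 7, 8, 2, 11, 9, 1, 12]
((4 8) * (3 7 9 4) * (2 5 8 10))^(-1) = [0, 1, 10, 8, 9, 2, 6, 3, 5, 7, 4] = (2 10 4 9 7 3 8 5)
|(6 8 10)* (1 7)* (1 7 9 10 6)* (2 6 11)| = 12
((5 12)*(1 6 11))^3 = (5 12) = [0, 1, 2, 3, 4, 12, 6, 7, 8, 9, 10, 11, 5]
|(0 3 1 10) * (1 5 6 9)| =7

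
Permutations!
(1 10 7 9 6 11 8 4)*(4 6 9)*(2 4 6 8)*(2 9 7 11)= [0, 10, 4, 3, 1, 5, 2, 6, 8, 7, 11, 9]= (1 10 11 9 7 6 2 4)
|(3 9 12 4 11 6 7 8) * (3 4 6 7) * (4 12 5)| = |(3 9 5 4 11 7 8 12 6)| = 9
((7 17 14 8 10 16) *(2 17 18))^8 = (18) = [0, 1, 2, 3, 4, 5, 6, 7, 8, 9, 10, 11, 12, 13, 14, 15, 16, 17, 18]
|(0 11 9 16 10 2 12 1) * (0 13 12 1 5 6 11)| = 10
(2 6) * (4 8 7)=(2 6)(4 8 7)=[0, 1, 6, 3, 8, 5, 2, 4, 7]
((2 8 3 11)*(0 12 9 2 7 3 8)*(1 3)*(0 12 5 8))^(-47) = (0 5 8)(1 3 11 7)(2 12 9) = [5, 3, 12, 11, 4, 8, 6, 1, 0, 2, 10, 7, 9]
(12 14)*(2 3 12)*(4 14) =[0, 1, 3, 12, 14, 5, 6, 7, 8, 9, 10, 11, 4, 13, 2] =(2 3 12 4 14)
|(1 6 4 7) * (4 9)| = |(1 6 9 4 7)| = 5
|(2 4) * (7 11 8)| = 6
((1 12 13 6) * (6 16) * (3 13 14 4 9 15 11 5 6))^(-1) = [0, 6, 2, 16, 14, 11, 5, 7, 8, 4, 10, 15, 1, 3, 12, 9, 13] = (1 6 5 11 15 9 4 14 12)(3 16 13)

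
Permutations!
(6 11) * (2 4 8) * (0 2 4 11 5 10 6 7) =(0 2 11 7)(4 8)(5 10 6) =[2, 1, 11, 3, 8, 10, 5, 0, 4, 9, 6, 7]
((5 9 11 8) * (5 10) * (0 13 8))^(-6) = (0 13 8 10 5 9 11) = [13, 1, 2, 3, 4, 9, 6, 7, 10, 11, 5, 0, 12, 8]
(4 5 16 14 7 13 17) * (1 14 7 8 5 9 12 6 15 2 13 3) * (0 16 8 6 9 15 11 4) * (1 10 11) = (0 16 7 3 10 11 4 15 2 13 17)(1 14 6)(5 8)(9 12) = [16, 14, 13, 10, 15, 8, 1, 3, 5, 12, 11, 4, 9, 17, 6, 2, 7, 0]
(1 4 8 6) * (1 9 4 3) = [0, 3, 2, 1, 8, 5, 9, 7, 6, 4] = (1 3)(4 8 6 9)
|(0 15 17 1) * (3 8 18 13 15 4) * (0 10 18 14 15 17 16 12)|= |(0 4 3 8 14 15 16 12)(1 10 18 13 17)|= 40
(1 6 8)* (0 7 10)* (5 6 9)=(0 7 10)(1 9 5 6 8)=[7, 9, 2, 3, 4, 6, 8, 10, 1, 5, 0]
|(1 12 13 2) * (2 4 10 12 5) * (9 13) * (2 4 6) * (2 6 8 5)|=14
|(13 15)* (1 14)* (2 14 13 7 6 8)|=|(1 13 15 7 6 8 2 14)|=8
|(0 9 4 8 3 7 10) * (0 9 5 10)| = |(0 5 10 9 4 8 3 7)| = 8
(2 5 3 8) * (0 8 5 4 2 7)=(0 8 7)(2 4)(3 5)=[8, 1, 4, 5, 2, 3, 6, 0, 7]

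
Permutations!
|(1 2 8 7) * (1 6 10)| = |(1 2 8 7 6 10)| = 6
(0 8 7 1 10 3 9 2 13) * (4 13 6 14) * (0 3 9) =[8, 10, 6, 0, 13, 5, 14, 1, 7, 2, 9, 11, 12, 3, 4] =(0 8 7 1 10 9 2 6 14 4 13 3)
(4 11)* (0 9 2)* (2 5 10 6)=[9, 1, 0, 3, 11, 10, 2, 7, 8, 5, 6, 4]=(0 9 5 10 6 2)(4 11)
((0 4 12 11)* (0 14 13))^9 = (0 11)(4 14)(12 13) = [11, 1, 2, 3, 14, 5, 6, 7, 8, 9, 10, 0, 13, 12, 4]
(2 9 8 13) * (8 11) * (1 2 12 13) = (1 2 9 11 8)(12 13) = [0, 2, 9, 3, 4, 5, 6, 7, 1, 11, 10, 8, 13, 12]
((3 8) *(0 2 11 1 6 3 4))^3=(0 1 8 2 6 4 11 3)=[1, 8, 6, 0, 11, 5, 4, 7, 2, 9, 10, 3]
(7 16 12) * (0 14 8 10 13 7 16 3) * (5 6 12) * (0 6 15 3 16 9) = [14, 1, 2, 6, 4, 15, 12, 16, 10, 0, 13, 11, 9, 7, 8, 3, 5] = (0 14 8 10 13 7 16 5 15 3 6 12 9)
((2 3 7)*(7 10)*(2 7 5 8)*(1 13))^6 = [0, 1, 3, 10, 4, 8, 6, 7, 2, 9, 5, 11, 12, 13] = (13)(2 3 10 5 8)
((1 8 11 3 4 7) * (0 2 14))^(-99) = (14)(1 3)(4 8)(7 11) = [0, 3, 2, 1, 8, 5, 6, 11, 4, 9, 10, 7, 12, 13, 14]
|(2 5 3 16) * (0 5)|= 5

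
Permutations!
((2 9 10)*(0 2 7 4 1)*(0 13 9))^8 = (1 9 7)(4 13 10) = [0, 9, 2, 3, 13, 5, 6, 1, 8, 7, 4, 11, 12, 10]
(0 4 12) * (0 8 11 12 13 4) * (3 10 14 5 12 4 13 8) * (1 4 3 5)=(1 4 8 11 3 10 14)(5 12)=[0, 4, 2, 10, 8, 12, 6, 7, 11, 9, 14, 3, 5, 13, 1]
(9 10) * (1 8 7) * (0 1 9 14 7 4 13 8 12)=(0 1 12)(4 13 8)(7 9 10 14)=[1, 12, 2, 3, 13, 5, 6, 9, 4, 10, 14, 11, 0, 8, 7]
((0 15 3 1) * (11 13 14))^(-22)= [3, 15, 2, 0, 4, 5, 6, 7, 8, 9, 10, 14, 12, 11, 13, 1]= (0 3)(1 15)(11 14 13)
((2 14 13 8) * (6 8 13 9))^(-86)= (2 8 6 9 14)= [0, 1, 8, 3, 4, 5, 9, 7, 6, 14, 10, 11, 12, 13, 2]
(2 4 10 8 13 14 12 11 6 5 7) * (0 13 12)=[13, 1, 4, 3, 10, 7, 5, 2, 12, 9, 8, 6, 11, 14, 0]=(0 13 14)(2 4 10 8 12 11 6 5 7)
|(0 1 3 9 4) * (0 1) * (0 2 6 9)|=7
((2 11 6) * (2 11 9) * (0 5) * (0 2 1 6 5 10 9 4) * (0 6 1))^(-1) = [9, 1, 5, 3, 2, 11, 4, 7, 8, 10, 0, 6] = (0 9 10)(2 5 11 6 4)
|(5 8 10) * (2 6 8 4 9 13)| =8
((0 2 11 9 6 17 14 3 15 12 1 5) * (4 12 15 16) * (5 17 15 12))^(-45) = (0 16 17 15 11 5 3 1 6 2 4 14 12 9) = [16, 6, 4, 1, 14, 3, 2, 7, 8, 0, 10, 5, 9, 13, 12, 11, 17, 15]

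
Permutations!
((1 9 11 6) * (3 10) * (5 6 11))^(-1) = (11)(1 6 5 9)(3 10) = [0, 6, 2, 10, 4, 9, 5, 7, 8, 1, 3, 11]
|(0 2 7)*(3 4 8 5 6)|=15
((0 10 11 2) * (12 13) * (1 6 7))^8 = (13)(1 7 6) = [0, 7, 2, 3, 4, 5, 1, 6, 8, 9, 10, 11, 12, 13]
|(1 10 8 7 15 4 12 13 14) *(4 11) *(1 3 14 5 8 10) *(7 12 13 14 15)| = |(3 15 11 4 13 5 8 12 14)| = 9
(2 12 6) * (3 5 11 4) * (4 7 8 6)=(2 12 4 3 5 11 7 8 6)=[0, 1, 12, 5, 3, 11, 2, 8, 6, 9, 10, 7, 4]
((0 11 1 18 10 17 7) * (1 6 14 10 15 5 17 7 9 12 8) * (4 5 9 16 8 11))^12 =[6, 5, 2, 3, 14, 10, 15, 11, 4, 8, 12, 18, 1, 13, 9, 16, 0, 7, 17] =(0 6 15 16)(1 5 10 12)(4 14 9 8)(7 11 18 17)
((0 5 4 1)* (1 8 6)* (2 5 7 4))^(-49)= [1, 6, 5, 3, 7, 2, 8, 0, 4]= (0 1 6 8 4 7)(2 5)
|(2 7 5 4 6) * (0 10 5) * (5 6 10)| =7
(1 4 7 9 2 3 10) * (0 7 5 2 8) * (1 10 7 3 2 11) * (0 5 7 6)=(0 3 6)(1 4 7 9 8 5 11)=[3, 4, 2, 6, 7, 11, 0, 9, 5, 8, 10, 1]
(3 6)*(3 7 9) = [0, 1, 2, 6, 4, 5, 7, 9, 8, 3] = (3 6 7 9)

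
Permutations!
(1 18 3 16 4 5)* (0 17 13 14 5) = (0 17 13 14 5 1 18 3 16 4) = [17, 18, 2, 16, 0, 1, 6, 7, 8, 9, 10, 11, 12, 14, 5, 15, 4, 13, 3]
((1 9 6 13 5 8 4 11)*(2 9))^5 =(1 5 2 8 9 4 6 11 13) =[0, 5, 8, 3, 6, 2, 11, 7, 9, 4, 10, 13, 12, 1]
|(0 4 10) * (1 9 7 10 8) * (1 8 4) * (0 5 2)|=|(0 1 9 7 10 5 2)|=7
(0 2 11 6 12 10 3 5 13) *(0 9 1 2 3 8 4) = (0 3 5 13 9 1 2 11 6 12 10 8 4) = [3, 2, 11, 5, 0, 13, 12, 7, 4, 1, 8, 6, 10, 9]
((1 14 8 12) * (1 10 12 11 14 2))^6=(14)=[0, 1, 2, 3, 4, 5, 6, 7, 8, 9, 10, 11, 12, 13, 14]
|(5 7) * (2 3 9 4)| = 4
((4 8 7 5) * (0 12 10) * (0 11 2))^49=(0 2 11 10 12)(4 8 7 5)=[2, 1, 11, 3, 8, 4, 6, 5, 7, 9, 12, 10, 0]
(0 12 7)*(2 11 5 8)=(0 12 7)(2 11 5 8)=[12, 1, 11, 3, 4, 8, 6, 0, 2, 9, 10, 5, 7]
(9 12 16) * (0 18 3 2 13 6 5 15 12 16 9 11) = [18, 1, 13, 2, 4, 15, 5, 7, 8, 16, 10, 0, 9, 6, 14, 12, 11, 17, 3] = (0 18 3 2 13 6 5 15 12 9 16 11)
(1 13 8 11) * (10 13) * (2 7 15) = [0, 10, 7, 3, 4, 5, 6, 15, 11, 9, 13, 1, 12, 8, 14, 2] = (1 10 13 8 11)(2 7 15)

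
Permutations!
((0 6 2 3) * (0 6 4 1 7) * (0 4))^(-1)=[0, 4, 6, 2, 7, 5, 3, 1]=(1 4 7)(2 6 3)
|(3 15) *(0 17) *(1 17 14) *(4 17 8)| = |(0 14 1 8 4 17)(3 15)| = 6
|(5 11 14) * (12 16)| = |(5 11 14)(12 16)| = 6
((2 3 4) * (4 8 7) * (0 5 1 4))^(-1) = [7, 5, 4, 2, 1, 0, 6, 8, 3] = (0 7 8 3 2 4 1 5)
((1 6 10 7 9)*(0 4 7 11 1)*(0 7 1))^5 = [11, 4, 2, 3, 0, 5, 1, 9, 8, 7, 6, 10] = (0 11 10 6 1 4)(7 9)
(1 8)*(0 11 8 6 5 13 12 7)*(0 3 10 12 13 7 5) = [11, 6, 2, 10, 4, 7, 0, 3, 1, 9, 12, 8, 5, 13] = (13)(0 11 8 1 6)(3 10 12 5 7)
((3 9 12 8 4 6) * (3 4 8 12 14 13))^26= (3 14)(9 13)= [0, 1, 2, 14, 4, 5, 6, 7, 8, 13, 10, 11, 12, 9, 3]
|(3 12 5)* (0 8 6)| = 3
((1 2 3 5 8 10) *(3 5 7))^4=[0, 10, 1, 3, 4, 2, 6, 7, 5, 9, 8]=(1 10 8 5 2)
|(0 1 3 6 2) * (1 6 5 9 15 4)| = 6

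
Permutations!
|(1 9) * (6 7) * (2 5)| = |(1 9)(2 5)(6 7)| = 2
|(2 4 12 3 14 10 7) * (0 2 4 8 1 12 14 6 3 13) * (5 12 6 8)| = |(0 2 5 12 13)(1 6 3 8)(4 14 10 7)| = 20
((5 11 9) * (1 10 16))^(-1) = (1 16 10)(5 9 11) = [0, 16, 2, 3, 4, 9, 6, 7, 8, 11, 1, 5, 12, 13, 14, 15, 10]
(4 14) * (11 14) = (4 11 14) = [0, 1, 2, 3, 11, 5, 6, 7, 8, 9, 10, 14, 12, 13, 4]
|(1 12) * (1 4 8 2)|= 5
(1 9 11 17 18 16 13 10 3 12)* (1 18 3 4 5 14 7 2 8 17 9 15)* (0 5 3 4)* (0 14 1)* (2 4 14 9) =(0 5 1 15)(2 8 17 14 7 4 3 12 18 16 13 10 9 11) =[5, 15, 8, 12, 3, 1, 6, 4, 17, 11, 9, 2, 18, 10, 7, 0, 13, 14, 16]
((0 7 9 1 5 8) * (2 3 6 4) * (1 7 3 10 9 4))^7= (0 3 6 1 5 8)(2 9 4 10 7)= [3, 5, 9, 6, 10, 8, 1, 2, 0, 4, 7]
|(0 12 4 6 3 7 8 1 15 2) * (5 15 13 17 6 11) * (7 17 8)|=21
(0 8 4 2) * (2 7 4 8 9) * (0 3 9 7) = (0 7 4)(2 3 9) = [7, 1, 3, 9, 0, 5, 6, 4, 8, 2]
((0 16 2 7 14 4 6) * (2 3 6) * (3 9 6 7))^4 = (16)(2 4 14 7 3) = [0, 1, 4, 2, 14, 5, 6, 3, 8, 9, 10, 11, 12, 13, 7, 15, 16]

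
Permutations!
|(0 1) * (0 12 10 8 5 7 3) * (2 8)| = |(0 1 12 10 2 8 5 7 3)| = 9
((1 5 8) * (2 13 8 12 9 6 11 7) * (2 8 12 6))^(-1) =(1 8 7 11 6 5)(2 9 12 13) =[0, 8, 9, 3, 4, 1, 5, 11, 7, 12, 10, 6, 13, 2]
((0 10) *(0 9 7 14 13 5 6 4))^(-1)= (0 4 6 5 13 14 7 9 10)= [4, 1, 2, 3, 6, 13, 5, 9, 8, 10, 0, 11, 12, 14, 7]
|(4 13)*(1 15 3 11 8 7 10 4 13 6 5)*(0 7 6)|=|(0 7 10 4)(1 15 3 11 8 6 5)|=28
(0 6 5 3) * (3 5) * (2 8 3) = (0 6 2 8 3) = [6, 1, 8, 0, 4, 5, 2, 7, 3]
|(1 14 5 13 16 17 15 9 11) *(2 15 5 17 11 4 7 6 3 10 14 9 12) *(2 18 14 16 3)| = 17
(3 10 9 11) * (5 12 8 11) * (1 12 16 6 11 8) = (1 12)(3 10 9 5 16 6 11) = [0, 12, 2, 10, 4, 16, 11, 7, 8, 5, 9, 3, 1, 13, 14, 15, 6]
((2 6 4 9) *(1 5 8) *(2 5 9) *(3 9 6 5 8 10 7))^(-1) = [0, 8, 4, 7, 6, 2, 1, 10, 9, 3, 5] = (1 8 9 3 7 10 5 2 4 6)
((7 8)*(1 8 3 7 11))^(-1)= (1 11 8)(3 7)= [0, 11, 2, 7, 4, 5, 6, 3, 1, 9, 10, 8]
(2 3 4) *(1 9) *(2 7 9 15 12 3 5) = (1 15 12 3 4 7 9)(2 5) = [0, 15, 5, 4, 7, 2, 6, 9, 8, 1, 10, 11, 3, 13, 14, 12]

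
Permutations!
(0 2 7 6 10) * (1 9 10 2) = (0 1 9 10)(2 7 6) = [1, 9, 7, 3, 4, 5, 2, 6, 8, 10, 0]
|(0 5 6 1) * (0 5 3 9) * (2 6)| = 12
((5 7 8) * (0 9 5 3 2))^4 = (0 8 9 3 5 2 7) = [8, 1, 7, 5, 4, 2, 6, 0, 9, 3]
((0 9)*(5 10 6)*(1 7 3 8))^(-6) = [0, 3, 2, 1, 4, 5, 6, 8, 7, 9, 10] = (10)(1 3)(7 8)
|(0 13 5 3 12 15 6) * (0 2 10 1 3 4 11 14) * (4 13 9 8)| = 42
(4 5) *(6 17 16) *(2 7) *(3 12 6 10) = (2 7)(3 12 6 17 16 10)(4 5) = [0, 1, 7, 12, 5, 4, 17, 2, 8, 9, 3, 11, 6, 13, 14, 15, 10, 16]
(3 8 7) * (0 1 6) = (0 1 6)(3 8 7) = [1, 6, 2, 8, 4, 5, 0, 3, 7]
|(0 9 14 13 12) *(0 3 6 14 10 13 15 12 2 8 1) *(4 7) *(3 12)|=|(0 9 10 13 2 8 1)(3 6 14 15)(4 7)|=28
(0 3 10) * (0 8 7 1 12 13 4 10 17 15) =(0 3 17 15)(1 12 13 4 10 8 7) =[3, 12, 2, 17, 10, 5, 6, 1, 7, 9, 8, 11, 13, 4, 14, 0, 16, 15]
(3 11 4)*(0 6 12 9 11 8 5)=(0 6 12 9 11 4 3 8 5)=[6, 1, 2, 8, 3, 0, 12, 7, 5, 11, 10, 4, 9]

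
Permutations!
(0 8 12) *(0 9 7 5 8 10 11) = (0 10 11)(5 8 12 9 7) = [10, 1, 2, 3, 4, 8, 6, 5, 12, 7, 11, 0, 9]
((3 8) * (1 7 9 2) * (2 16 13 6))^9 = (1 9 13 2 7 16 6)(3 8) = [0, 9, 7, 8, 4, 5, 1, 16, 3, 13, 10, 11, 12, 2, 14, 15, 6]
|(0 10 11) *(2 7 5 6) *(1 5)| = 15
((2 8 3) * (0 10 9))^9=(10)=[0, 1, 2, 3, 4, 5, 6, 7, 8, 9, 10]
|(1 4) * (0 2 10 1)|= 5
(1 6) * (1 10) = (1 6 10) = [0, 6, 2, 3, 4, 5, 10, 7, 8, 9, 1]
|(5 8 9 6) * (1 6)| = 5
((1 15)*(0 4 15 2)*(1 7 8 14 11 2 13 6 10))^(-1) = [2, 10, 11, 3, 0, 5, 13, 15, 7, 9, 6, 14, 12, 1, 8, 4] = (0 2 11 14 8 7 15 4)(1 10 6 13)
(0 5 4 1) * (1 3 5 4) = (0 4 3 5 1) = [4, 0, 2, 5, 3, 1]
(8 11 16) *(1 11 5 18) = [0, 11, 2, 3, 4, 18, 6, 7, 5, 9, 10, 16, 12, 13, 14, 15, 8, 17, 1] = (1 11 16 8 5 18)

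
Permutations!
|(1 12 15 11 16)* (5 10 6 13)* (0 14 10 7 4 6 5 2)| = 45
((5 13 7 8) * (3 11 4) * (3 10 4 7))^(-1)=(3 13 5 8 7 11)(4 10)=[0, 1, 2, 13, 10, 8, 6, 11, 7, 9, 4, 3, 12, 5]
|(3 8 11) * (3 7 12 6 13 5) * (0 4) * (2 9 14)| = 24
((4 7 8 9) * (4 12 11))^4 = (4 12 8)(7 11 9) = [0, 1, 2, 3, 12, 5, 6, 11, 4, 7, 10, 9, 8]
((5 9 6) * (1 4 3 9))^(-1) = (1 5 6 9 3 4) = [0, 5, 2, 4, 1, 6, 9, 7, 8, 3]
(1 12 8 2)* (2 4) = (1 12 8 4 2) = [0, 12, 1, 3, 2, 5, 6, 7, 4, 9, 10, 11, 8]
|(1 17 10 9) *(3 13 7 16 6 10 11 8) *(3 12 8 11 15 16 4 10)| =22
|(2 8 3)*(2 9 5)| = |(2 8 3 9 5)| = 5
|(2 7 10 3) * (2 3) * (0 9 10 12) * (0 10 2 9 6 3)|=|(0 6 3)(2 7 12 10 9)|=15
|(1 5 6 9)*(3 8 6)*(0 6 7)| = |(0 6 9 1 5 3 8 7)| = 8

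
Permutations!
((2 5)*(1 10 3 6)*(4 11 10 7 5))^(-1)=(1 6 3 10 11 4 2 5 7)=[0, 6, 5, 10, 2, 7, 3, 1, 8, 9, 11, 4]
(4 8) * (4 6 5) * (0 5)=(0 5 4 8 6)=[5, 1, 2, 3, 8, 4, 0, 7, 6]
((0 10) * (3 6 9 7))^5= [10, 1, 2, 6, 4, 5, 9, 3, 8, 7, 0]= (0 10)(3 6 9 7)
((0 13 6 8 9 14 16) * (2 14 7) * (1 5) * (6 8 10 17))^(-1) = (0 16 14 2 7 9 8 13)(1 5)(6 17 10) = [16, 5, 7, 3, 4, 1, 17, 9, 13, 8, 6, 11, 12, 0, 2, 15, 14, 10]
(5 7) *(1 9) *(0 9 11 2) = (0 9 1 11 2)(5 7) = [9, 11, 0, 3, 4, 7, 6, 5, 8, 1, 10, 2]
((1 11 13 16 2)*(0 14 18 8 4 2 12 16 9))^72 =(0 18 4 1 13)(2 11 9 14 8) =[18, 13, 11, 3, 1, 5, 6, 7, 2, 14, 10, 9, 12, 0, 8, 15, 16, 17, 4]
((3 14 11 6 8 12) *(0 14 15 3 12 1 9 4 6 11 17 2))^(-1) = (0 2 17 14)(1 8 6 4 9)(3 15) = [2, 8, 17, 15, 9, 5, 4, 7, 6, 1, 10, 11, 12, 13, 0, 3, 16, 14]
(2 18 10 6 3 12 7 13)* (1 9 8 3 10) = [0, 9, 18, 12, 4, 5, 10, 13, 3, 8, 6, 11, 7, 2, 14, 15, 16, 17, 1] = (1 9 8 3 12 7 13 2 18)(6 10)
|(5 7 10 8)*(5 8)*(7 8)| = |(5 8 7 10)| = 4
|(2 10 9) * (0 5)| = 6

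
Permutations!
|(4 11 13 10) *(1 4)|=5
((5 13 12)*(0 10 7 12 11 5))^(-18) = (13)(0 7)(10 12) = [7, 1, 2, 3, 4, 5, 6, 0, 8, 9, 12, 11, 10, 13]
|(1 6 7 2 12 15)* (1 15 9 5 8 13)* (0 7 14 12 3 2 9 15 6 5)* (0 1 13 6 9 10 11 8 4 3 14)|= |(0 7 10 11 8 6)(1 5 4 3 2 14 12 15 9)|= 18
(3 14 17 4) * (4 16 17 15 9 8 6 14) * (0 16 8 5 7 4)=(0 16 17 8 6 14 15 9 5 7 4 3)=[16, 1, 2, 0, 3, 7, 14, 4, 6, 5, 10, 11, 12, 13, 15, 9, 17, 8]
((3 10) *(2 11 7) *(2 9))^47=(2 9 7 11)(3 10)=[0, 1, 9, 10, 4, 5, 6, 11, 8, 7, 3, 2]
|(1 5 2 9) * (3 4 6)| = |(1 5 2 9)(3 4 6)| = 12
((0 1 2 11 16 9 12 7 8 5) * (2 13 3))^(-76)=(0 12 2)(1 7 11)(3 5 9)(8 16 13)=[12, 7, 0, 5, 4, 9, 6, 11, 16, 3, 10, 1, 2, 8, 14, 15, 13]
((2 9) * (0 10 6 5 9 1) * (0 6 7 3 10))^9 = (10)(1 2 9 5 6) = [0, 2, 9, 3, 4, 6, 1, 7, 8, 5, 10]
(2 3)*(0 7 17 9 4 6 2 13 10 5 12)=[7, 1, 3, 13, 6, 12, 2, 17, 8, 4, 5, 11, 0, 10, 14, 15, 16, 9]=(0 7 17 9 4 6 2 3 13 10 5 12)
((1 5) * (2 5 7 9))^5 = [0, 1, 2, 3, 4, 5, 6, 7, 8, 9] = (9)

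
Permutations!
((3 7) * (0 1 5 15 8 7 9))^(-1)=(0 9 3 7 8 15 5 1)=[9, 0, 2, 7, 4, 1, 6, 8, 15, 3, 10, 11, 12, 13, 14, 5]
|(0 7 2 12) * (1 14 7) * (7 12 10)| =12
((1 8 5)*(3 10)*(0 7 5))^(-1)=(0 8 1 5 7)(3 10)=[8, 5, 2, 10, 4, 7, 6, 0, 1, 9, 3]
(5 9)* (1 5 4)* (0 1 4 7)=[1, 5, 2, 3, 4, 9, 6, 0, 8, 7]=(0 1 5 9 7)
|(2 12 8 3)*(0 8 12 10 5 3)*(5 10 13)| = |(0 8)(2 13 5 3)| = 4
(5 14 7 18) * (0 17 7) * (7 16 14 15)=(0 17 16 14)(5 15 7 18)=[17, 1, 2, 3, 4, 15, 6, 18, 8, 9, 10, 11, 12, 13, 0, 7, 14, 16, 5]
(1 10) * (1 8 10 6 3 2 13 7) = (1 6 3 2 13 7)(8 10) = [0, 6, 13, 2, 4, 5, 3, 1, 10, 9, 8, 11, 12, 7]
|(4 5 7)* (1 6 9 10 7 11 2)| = |(1 6 9 10 7 4 5 11 2)| = 9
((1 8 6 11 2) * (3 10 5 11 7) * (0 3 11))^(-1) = (0 5 10 3)(1 2 11 7 6 8) = [5, 2, 11, 0, 4, 10, 8, 6, 1, 9, 3, 7]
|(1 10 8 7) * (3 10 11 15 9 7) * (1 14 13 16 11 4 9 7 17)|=12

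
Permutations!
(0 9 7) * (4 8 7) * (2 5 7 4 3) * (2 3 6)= (0 9 6 2 5 7)(4 8)= [9, 1, 5, 3, 8, 7, 2, 0, 4, 6]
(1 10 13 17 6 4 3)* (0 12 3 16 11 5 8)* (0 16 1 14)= (0 12 3 14)(1 10 13 17 6 4)(5 8 16 11)= [12, 10, 2, 14, 1, 8, 4, 7, 16, 9, 13, 5, 3, 17, 0, 15, 11, 6]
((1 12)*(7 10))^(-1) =[0, 12, 2, 3, 4, 5, 6, 10, 8, 9, 7, 11, 1] =(1 12)(7 10)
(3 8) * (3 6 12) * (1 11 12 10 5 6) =(1 11 12 3 8)(5 6 10) =[0, 11, 2, 8, 4, 6, 10, 7, 1, 9, 5, 12, 3]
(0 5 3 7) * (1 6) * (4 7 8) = (0 5 3 8 4 7)(1 6) = [5, 6, 2, 8, 7, 3, 1, 0, 4]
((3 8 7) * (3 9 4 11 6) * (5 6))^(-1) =(3 6 5 11 4 9 7 8) =[0, 1, 2, 6, 9, 11, 5, 8, 3, 7, 10, 4]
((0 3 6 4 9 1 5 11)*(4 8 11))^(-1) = (0 11 8 6 3)(1 9 4 5) = [11, 9, 2, 0, 5, 1, 3, 7, 6, 4, 10, 8]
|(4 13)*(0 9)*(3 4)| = 6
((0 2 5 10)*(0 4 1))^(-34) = (0 5 4)(1 2 10) = [5, 2, 10, 3, 0, 4, 6, 7, 8, 9, 1]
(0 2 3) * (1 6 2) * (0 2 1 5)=(0 5)(1 6)(2 3)=[5, 6, 3, 2, 4, 0, 1]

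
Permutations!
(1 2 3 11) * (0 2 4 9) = (0 2 3 11 1 4 9) = [2, 4, 3, 11, 9, 5, 6, 7, 8, 0, 10, 1]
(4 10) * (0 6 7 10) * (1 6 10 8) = (0 10 4)(1 6 7 8) = [10, 6, 2, 3, 0, 5, 7, 8, 1, 9, 4]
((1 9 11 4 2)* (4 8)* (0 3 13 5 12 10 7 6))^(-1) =[6, 2, 4, 0, 8, 13, 7, 10, 11, 1, 12, 9, 5, 3] =(0 6 7 10 12 5 13 3)(1 2 4 8 11 9)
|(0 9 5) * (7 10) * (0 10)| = |(0 9 5 10 7)| = 5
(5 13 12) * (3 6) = [0, 1, 2, 6, 4, 13, 3, 7, 8, 9, 10, 11, 5, 12] = (3 6)(5 13 12)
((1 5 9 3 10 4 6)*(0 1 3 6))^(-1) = [4, 0, 2, 6, 10, 1, 9, 7, 8, 5, 3] = (0 4 10 3 6 9 5 1)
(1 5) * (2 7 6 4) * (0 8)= (0 8)(1 5)(2 7 6 4)= [8, 5, 7, 3, 2, 1, 4, 6, 0]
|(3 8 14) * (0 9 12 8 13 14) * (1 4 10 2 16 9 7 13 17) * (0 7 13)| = |(0 13 14 3 17 1 4 10 2 16 9 12 8 7)| = 14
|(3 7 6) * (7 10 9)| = |(3 10 9 7 6)| = 5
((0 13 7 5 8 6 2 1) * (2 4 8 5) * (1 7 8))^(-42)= (13)= [0, 1, 2, 3, 4, 5, 6, 7, 8, 9, 10, 11, 12, 13]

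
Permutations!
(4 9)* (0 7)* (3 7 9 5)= (0 9 4 5 3 7)= [9, 1, 2, 7, 5, 3, 6, 0, 8, 4]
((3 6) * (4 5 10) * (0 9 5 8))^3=(0 10)(3 6)(4 9)(5 8)=[10, 1, 2, 6, 9, 8, 3, 7, 5, 4, 0]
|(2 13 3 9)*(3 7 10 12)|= 7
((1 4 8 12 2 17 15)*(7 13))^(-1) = (1 15 17 2 12 8 4)(7 13) = [0, 15, 12, 3, 1, 5, 6, 13, 4, 9, 10, 11, 8, 7, 14, 17, 16, 2]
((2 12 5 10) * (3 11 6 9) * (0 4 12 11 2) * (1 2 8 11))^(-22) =[5, 1, 2, 6, 10, 4, 8, 7, 9, 11, 12, 3, 0] =(0 5 4 10 12)(3 6 8 9 11)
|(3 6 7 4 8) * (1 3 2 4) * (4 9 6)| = |(1 3 4 8 2 9 6 7)| = 8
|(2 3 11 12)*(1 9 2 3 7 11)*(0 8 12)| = |(0 8 12 3 1 9 2 7 11)| = 9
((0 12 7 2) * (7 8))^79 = (0 2 7 8 12) = [2, 1, 7, 3, 4, 5, 6, 8, 12, 9, 10, 11, 0]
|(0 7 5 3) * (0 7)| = |(3 7 5)| = 3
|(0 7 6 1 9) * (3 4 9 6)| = 10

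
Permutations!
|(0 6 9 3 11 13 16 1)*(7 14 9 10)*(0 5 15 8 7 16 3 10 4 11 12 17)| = 72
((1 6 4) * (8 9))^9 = (8 9) = [0, 1, 2, 3, 4, 5, 6, 7, 9, 8]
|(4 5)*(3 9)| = |(3 9)(4 5)| = 2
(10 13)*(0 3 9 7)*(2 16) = (0 3 9 7)(2 16)(10 13) = [3, 1, 16, 9, 4, 5, 6, 0, 8, 7, 13, 11, 12, 10, 14, 15, 2]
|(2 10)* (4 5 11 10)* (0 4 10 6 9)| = 6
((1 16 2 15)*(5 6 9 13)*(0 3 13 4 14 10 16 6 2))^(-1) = [16, 15, 5, 0, 9, 13, 1, 7, 8, 6, 14, 11, 12, 3, 4, 2, 10] = (0 16 10 14 4 9 6 1 15 2 5 13 3)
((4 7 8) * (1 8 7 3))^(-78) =(1 4)(3 8) =[0, 4, 2, 8, 1, 5, 6, 7, 3]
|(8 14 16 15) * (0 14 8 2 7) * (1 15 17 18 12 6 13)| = |(0 14 16 17 18 12 6 13 1 15 2 7)| = 12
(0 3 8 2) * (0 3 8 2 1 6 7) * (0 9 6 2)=[8, 2, 3, 0, 4, 5, 7, 9, 1, 6]=(0 8 1 2 3)(6 7 9)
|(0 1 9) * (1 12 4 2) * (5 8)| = 6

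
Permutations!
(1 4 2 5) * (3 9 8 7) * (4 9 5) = [0, 9, 4, 5, 2, 1, 6, 3, 7, 8] = (1 9 8 7 3 5)(2 4)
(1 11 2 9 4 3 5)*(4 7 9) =[0, 11, 4, 5, 3, 1, 6, 9, 8, 7, 10, 2] =(1 11 2 4 3 5)(7 9)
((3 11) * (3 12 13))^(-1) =(3 13 12 11) =[0, 1, 2, 13, 4, 5, 6, 7, 8, 9, 10, 3, 11, 12]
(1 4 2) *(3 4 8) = (1 8 3 4 2) = [0, 8, 1, 4, 2, 5, 6, 7, 3]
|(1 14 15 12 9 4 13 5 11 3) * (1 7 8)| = |(1 14 15 12 9 4 13 5 11 3 7 8)| = 12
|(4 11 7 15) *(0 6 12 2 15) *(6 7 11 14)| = |(0 7)(2 15 4 14 6 12)| = 6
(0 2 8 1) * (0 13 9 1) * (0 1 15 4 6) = [2, 13, 8, 3, 6, 5, 0, 7, 1, 15, 10, 11, 12, 9, 14, 4] = (0 2 8 1 13 9 15 4 6)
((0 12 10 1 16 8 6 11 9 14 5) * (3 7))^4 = (0 16 9 12 8 14 10 6 5 1 11) = [16, 11, 2, 3, 4, 1, 5, 7, 14, 12, 6, 0, 8, 13, 10, 15, 9]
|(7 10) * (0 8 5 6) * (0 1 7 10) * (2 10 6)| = |(0 8 5 2 10 6 1 7)| = 8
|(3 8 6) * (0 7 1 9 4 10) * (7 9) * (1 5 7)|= 12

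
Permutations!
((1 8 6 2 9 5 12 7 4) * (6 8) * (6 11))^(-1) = (1 4 7 12 5 9 2 6 11) = [0, 4, 6, 3, 7, 9, 11, 12, 8, 2, 10, 1, 5]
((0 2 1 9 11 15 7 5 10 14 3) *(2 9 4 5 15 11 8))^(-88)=[8, 5, 4, 9, 10, 14, 6, 7, 1, 2, 3, 11, 12, 13, 0, 15]=(15)(0 8 1 5 14)(2 4 10 3 9)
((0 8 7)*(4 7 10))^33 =[4, 1, 2, 3, 8, 5, 6, 10, 7, 9, 0] =(0 4 8 7 10)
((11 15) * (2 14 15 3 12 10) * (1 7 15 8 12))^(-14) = [0, 7, 14, 1, 4, 5, 6, 15, 12, 9, 2, 3, 10, 13, 8, 11] = (1 7 15 11 3)(2 14 8 12 10)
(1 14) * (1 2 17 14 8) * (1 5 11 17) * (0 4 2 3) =(0 4 2 1 8 5 11 17 14 3) =[4, 8, 1, 0, 2, 11, 6, 7, 5, 9, 10, 17, 12, 13, 3, 15, 16, 14]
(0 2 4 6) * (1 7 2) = (0 1 7 2 4 6) = [1, 7, 4, 3, 6, 5, 0, 2]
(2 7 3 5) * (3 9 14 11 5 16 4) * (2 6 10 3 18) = (2 7 9 14 11 5 6 10 3 16 4 18) = [0, 1, 7, 16, 18, 6, 10, 9, 8, 14, 3, 5, 12, 13, 11, 15, 4, 17, 2]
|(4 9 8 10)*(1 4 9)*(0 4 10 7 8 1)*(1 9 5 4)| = |(0 1 10 5 4)(7 8)| = 10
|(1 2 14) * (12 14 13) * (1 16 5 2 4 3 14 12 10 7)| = |(1 4 3 14 16 5 2 13 10 7)| = 10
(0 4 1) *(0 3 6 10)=(0 4 1 3 6 10)=[4, 3, 2, 6, 1, 5, 10, 7, 8, 9, 0]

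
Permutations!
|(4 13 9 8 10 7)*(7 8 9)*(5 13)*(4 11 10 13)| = 10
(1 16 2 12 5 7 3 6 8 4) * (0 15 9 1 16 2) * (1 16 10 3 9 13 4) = [15, 2, 12, 6, 10, 7, 8, 9, 1, 16, 3, 11, 5, 4, 14, 13, 0] = (0 15 13 4 10 3 6 8 1 2 12 5 7 9 16)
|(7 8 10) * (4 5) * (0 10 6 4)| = 7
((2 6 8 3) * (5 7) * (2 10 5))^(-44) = (2 5 3 6 7 10 8) = [0, 1, 5, 6, 4, 3, 7, 10, 2, 9, 8]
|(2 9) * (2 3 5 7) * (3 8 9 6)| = 10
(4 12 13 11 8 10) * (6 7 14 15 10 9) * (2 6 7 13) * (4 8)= (2 6 13 11 4 12)(7 14 15 10 8 9)= [0, 1, 6, 3, 12, 5, 13, 14, 9, 7, 8, 4, 2, 11, 15, 10]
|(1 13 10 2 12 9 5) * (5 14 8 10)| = 6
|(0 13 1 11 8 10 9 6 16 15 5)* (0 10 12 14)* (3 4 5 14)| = 15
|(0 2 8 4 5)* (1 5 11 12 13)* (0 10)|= |(0 2 8 4 11 12 13 1 5 10)|= 10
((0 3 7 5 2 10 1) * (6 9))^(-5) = (0 7 2 1 3 5 10)(6 9) = [7, 3, 1, 5, 4, 10, 9, 2, 8, 6, 0]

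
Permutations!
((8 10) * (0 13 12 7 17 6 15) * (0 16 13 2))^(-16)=(6 7 13 15 17 12 16)=[0, 1, 2, 3, 4, 5, 7, 13, 8, 9, 10, 11, 16, 15, 14, 17, 6, 12]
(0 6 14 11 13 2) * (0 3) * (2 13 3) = (0 6 14 11 3) = [6, 1, 2, 0, 4, 5, 14, 7, 8, 9, 10, 3, 12, 13, 11]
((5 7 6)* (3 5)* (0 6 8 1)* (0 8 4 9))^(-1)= (0 9 4 7 5 3 6)(1 8)= [9, 8, 2, 6, 7, 3, 0, 5, 1, 4]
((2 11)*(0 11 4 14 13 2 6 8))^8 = (14) = [0, 1, 2, 3, 4, 5, 6, 7, 8, 9, 10, 11, 12, 13, 14]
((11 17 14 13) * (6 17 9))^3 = [0, 1, 2, 3, 4, 5, 13, 7, 8, 14, 10, 17, 12, 6, 9, 15, 16, 11] = (6 13)(9 14)(11 17)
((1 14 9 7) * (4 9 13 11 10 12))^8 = [0, 7, 2, 3, 12, 5, 6, 9, 8, 4, 11, 13, 10, 14, 1] = (1 7 9 4 12 10 11 13 14)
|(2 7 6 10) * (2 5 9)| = |(2 7 6 10 5 9)| = 6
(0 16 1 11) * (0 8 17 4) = (0 16 1 11 8 17 4) = [16, 11, 2, 3, 0, 5, 6, 7, 17, 9, 10, 8, 12, 13, 14, 15, 1, 4]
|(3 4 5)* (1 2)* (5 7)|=4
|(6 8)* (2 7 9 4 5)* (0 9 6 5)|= |(0 9 4)(2 7 6 8 5)|= 15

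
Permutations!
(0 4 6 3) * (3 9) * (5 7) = (0 4 6 9 3)(5 7) = [4, 1, 2, 0, 6, 7, 9, 5, 8, 3]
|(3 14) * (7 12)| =2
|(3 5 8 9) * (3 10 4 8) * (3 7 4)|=7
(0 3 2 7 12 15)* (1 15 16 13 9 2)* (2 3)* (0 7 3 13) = (0 2 3 1 15 7 12 16)(9 13) = [2, 15, 3, 1, 4, 5, 6, 12, 8, 13, 10, 11, 16, 9, 14, 7, 0]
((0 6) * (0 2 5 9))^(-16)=(0 9 5 2 6)=[9, 1, 6, 3, 4, 2, 0, 7, 8, 5]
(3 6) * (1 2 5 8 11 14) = [0, 2, 5, 6, 4, 8, 3, 7, 11, 9, 10, 14, 12, 13, 1] = (1 2 5 8 11 14)(3 6)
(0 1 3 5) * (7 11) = (0 1 3 5)(7 11) = [1, 3, 2, 5, 4, 0, 6, 11, 8, 9, 10, 7]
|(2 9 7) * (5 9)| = 4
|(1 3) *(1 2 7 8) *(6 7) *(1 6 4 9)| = |(1 3 2 4 9)(6 7 8)| = 15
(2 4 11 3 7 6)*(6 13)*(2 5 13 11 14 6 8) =(2 4 14 6 5 13 8)(3 7 11) =[0, 1, 4, 7, 14, 13, 5, 11, 2, 9, 10, 3, 12, 8, 6]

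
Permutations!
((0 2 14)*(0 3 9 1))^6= (14)= [0, 1, 2, 3, 4, 5, 6, 7, 8, 9, 10, 11, 12, 13, 14]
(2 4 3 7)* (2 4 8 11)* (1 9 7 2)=(1 9 7 4 3 2 8 11)=[0, 9, 8, 2, 3, 5, 6, 4, 11, 7, 10, 1]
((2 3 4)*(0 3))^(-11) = (0 3 4 2) = [3, 1, 0, 4, 2]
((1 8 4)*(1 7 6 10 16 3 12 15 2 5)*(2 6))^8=(1 4 2)(3 15 10)(5 8 7)(6 16 12)=[0, 4, 1, 15, 2, 8, 16, 5, 7, 9, 3, 11, 6, 13, 14, 10, 12]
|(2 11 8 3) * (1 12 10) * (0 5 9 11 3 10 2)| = |(0 5 9 11 8 10 1 12 2 3)| = 10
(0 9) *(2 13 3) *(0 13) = [9, 1, 0, 2, 4, 5, 6, 7, 8, 13, 10, 11, 12, 3] = (0 9 13 3 2)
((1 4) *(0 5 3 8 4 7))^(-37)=(0 1 8 5 7 4 3)=[1, 8, 2, 0, 3, 7, 6, 4, 5]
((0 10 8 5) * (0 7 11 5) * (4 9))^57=[0, 1, 2, 3, 9, 5, 6, 7, 8, 4, 10, 11]=(11)(4 9)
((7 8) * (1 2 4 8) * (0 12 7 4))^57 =(0 7 2 12 1)(4 8) =[7, 0, 12, 3, 8, 5, 6, 2, 4, 9, 10, 11, 1]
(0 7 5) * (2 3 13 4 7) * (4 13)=(13)(0 2 3 4 7 5)=[2, 1, 3, 4, 7, 0, 6, 5, 8, 9, 10, 11, 12, 13]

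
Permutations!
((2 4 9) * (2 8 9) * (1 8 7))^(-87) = (1 8 9 7)(2 4) = [0, 8, 4, 3, 2, 5, 6, 1, 9, 7]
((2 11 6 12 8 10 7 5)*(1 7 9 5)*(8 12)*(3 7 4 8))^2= (12)(1 8 9 2 6 7 4 10 5 11 3)= [0, 8, 6, 1, 10, 11, 7, 4, 9, 2, 5, 3, 12]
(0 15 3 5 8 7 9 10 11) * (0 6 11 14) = [15, 1, 2, 5, 4, 8, 11, 9, 7, 10, 14, 6, 12, 13, 0, 3] = (0 15 3 5 8 7 9 10 14)(6 11)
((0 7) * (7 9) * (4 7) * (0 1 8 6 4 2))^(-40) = (0 2 9) = [2, 1, 9, 3, 4, 5, 6, 7, 8, 0]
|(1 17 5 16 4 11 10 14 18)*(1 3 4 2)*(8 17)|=6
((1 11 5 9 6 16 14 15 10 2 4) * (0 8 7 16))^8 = (0 4 7 11 14 9 10)(1 16 5 15 6 2 8) = [4, 16, 8, 3, 7, 15, 2, 11, 1, 10, 0, 14, 12, 13, 9, 6, 5]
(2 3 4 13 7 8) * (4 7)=(2 3 7 8)(4 13)=[0, 1, 3, 7, 13, 5, 6, 8, 2, 9, 10, 11, 12, 4]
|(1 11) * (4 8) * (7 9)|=|(1 11)(4 8)(7 9)|=2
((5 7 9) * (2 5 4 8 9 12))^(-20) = (12)(4 8 9) = [0, 1, 2, 3, 8, 5, 6, 7, 9, 4, 10, 11, 12]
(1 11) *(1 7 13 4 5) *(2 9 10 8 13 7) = (1 11 2 9 10 8 13 4 5) = [0, 11, 9, 3, 5, 1, 6, 7, 13, 10, 8, 2, 12, 4]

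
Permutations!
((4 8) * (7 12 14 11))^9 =(4 8)(7 12 14 11) =[0, 1, 2, 3, 8, 5, 6, 12, 4, 9, 10, 7, 14, 13, 11]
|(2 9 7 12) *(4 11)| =4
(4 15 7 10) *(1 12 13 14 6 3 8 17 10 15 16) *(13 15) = (1 12 15 7 13 14 6 3 8 17 10 4 16) = [0, 12, 2, 8, 16, 5, 3, 13, 17, 9, 4, 11, 15, 14, 6, 7, 1, 10]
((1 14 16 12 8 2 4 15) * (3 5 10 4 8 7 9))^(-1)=(1 15 4 10 5 3 9 7 12 16 14)(2 8)=[0, 15, 8, 9, 10, 3, 6, 12, 2, 7, 5, 11, 16, 13, 1, 4, 14]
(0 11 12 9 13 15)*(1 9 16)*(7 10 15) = (0 11 12 16 1 9 13 7 10 15) = [11, 9, 2, 3, 4, 5, 6, 10, 8, 13, 15, 12, 16, 7, 14, 0, 1]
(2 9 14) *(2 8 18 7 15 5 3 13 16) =(2 9 14 8 18 7 15 5 3 13 16) =[0, 1, 9, 13, 4, 3, 6, 15, 18, 14, 10, 11, 12, 16, 8, 5, 2, 17, 7]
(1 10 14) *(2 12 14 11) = (1 10 11 2 12 14) = [0, 10, 12, 3, 4, 5, 6, 7, 8, 9, 11, 2, 14, 13, 1]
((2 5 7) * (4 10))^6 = (10) = [0, 1, 2, 3, 4, 5, 6, 7, 8, 9, 10]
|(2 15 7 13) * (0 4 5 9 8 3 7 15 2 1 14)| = 10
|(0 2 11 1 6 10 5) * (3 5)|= |(0 2 11 1 6 10 3 5)|= 8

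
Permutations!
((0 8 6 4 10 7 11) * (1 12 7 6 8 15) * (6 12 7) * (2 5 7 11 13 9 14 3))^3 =[11, 15, 13, 7, 6, 9, 12, 14, 8, 2, 4, 1, 10, 3, 5, 0] =(0 11 1 15)(2 13 3 7 14 5 9)(4 6 12 10)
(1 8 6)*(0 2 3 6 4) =(0 2 3 6 1 8 4) =[2, 8, 3, 6, 0, 5, 1, 7, 4]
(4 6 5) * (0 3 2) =(0 3 2)(4 6 5) =[3, 1, 0, 2, 6, 4, 5]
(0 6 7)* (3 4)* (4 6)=(0 4 3 6 7)=[4, 1, 2, 6, 3, 5, 7, 0]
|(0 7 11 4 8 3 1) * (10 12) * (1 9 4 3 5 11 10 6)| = 6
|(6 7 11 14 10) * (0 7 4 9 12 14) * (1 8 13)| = 6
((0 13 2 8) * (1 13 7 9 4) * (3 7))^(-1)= [8, 4, 13, 0, 9, 5, 6, 3, 2, 7, 10, 11, 12, 1]= (0 8 2 13 1 4 9 7 3)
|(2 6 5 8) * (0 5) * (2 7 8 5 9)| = 4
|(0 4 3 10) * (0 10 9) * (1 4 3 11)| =|(0 3 9)(1 4 11)| =3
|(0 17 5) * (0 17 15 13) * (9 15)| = |(0 9 15 13)(5 17)| = 4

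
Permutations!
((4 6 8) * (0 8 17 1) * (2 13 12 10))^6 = (17)(2 12)(10 13) = [0, 1, 12, 3, 4, 5, 6, 7, 8, 9, 13, 11, 2, 10, 14, 15, 16, 17]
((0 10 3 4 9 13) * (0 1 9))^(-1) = [4, 13, 2, 10, 3, 5, 6, 7, 8, 1, 0, 11, 12, 9] = (0 4 3 10)(1 13 9)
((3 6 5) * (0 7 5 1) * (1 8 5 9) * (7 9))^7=(0 9 1)(3 5 8 6)=[9, 0, 2, 5, 4, 8, 3, 7, 6, 1]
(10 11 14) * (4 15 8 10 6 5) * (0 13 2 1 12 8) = (0 13 2 1 12 8 10 11 14 6 5 4 15) = [13, 12, 1, 3, 15, 4, 5, 7, 10, 9, 11, 14, 8, 2, 6, 0]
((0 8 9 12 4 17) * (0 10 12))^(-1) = (0 9 8)(4 12 10 17) = [9, 1, 2, 3, 12, 5, 6, 7, 0, 8, 17, 11, 10, 13, 14, 15, 16, 4]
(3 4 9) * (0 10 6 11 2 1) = (0 10 6 11 2 1)(3 4 9) = [10, 0, 1, 4, 9, 5, 11, 7, 8, 3, 6, 2]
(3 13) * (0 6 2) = (0 6 2)(3 13) = [6, 1, 0, 13, 4, 5, 2, 7, 8, 9, 10, 11, 12, 3]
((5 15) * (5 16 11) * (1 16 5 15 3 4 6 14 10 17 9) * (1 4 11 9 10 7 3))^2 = (17)(1 9 6 7 11 5 16 4 14 3 15) = [0, 9, 2, 15, 14, 16, 7, 11, 8, 6, 10, 5, 12, 13, 3, 1, 4, 17]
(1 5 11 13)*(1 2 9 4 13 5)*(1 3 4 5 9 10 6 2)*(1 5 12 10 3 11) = (1 11 9 12 10 6 2 3 4 13 5) = [0, 11, 3, 4, 13, 1, 2, 7, 8, 12, 6, 9, 10, 5]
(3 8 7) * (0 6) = (0 6)(3 8 7) = [6, 1, 2, 8, 4, 5, 0, 3, 7]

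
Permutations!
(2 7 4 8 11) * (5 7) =[0, 1, 5, 3, 8, 7, 6, 4, 11, 9, 10, 2] =(2 5 7 4 8 11)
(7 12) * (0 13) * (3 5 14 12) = (0 13)(3 5 14 12 7) = [13, 1, 2, 5, 4, 14, 6, 3, 8, 9, 10, 11, 7, 0, 12]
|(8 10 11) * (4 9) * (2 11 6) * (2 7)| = |(2 11 8 10 6 7)(4 9)| = 6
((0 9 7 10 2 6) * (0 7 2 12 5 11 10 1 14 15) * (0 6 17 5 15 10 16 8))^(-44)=[5, 6, 16, 3, 4, 0, 12, 15, 17, 11, 1, 9, 14, 13, 7, 10, 2, 8]=(0 5)(1 6 12 14 7 15 10)(2 16)(8 17)(9 11)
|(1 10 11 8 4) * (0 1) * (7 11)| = 7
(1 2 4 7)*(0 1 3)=(0 1 2 4 7 3)=[1, 2, 4, 0, 7, 5, 6, 3]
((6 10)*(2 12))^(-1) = (2 12)(6 10) = [0, 1, 12, 3, 4, 5, 10, 7, 8, 9, 6, 11, 2]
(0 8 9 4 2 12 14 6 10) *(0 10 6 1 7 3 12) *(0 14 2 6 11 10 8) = [0, 7, 14, 12, 6, 5, 11, 3, 9, 4, 8, 10, 2, 13, 1] = (1 7 3 12 2 14)(4 6 11 10 8 9)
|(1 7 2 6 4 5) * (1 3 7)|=|(2 6 4 5 3 7)|=6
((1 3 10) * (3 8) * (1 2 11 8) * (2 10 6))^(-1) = [0, 1, 6, 8, 4, 5, 3, 7, 11, 9, 10, 2] = (2 6 3 8 11)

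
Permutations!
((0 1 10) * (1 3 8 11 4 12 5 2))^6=[5, 4, 11, 2, 0, 8, 6, 7, 1, 9, 12, 10, 3]=(0 5 8 1 4)(2 11 10 12 3)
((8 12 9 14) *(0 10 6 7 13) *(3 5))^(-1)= (0 13 7 6 10)(3 5)(8 14 9 12)= [13, 1, 2, 5, 4, 3, 10, 6, 14, 12, 0, 11, 8, 7, 9]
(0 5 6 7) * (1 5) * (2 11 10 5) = [1, 2, 11, 3, 4, 6, 7, 0, 8, 9, 5, 10] = (0 1 2 11 10 5 6 7)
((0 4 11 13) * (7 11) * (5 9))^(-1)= (0 13 11 7 4)(5 9)= [13, 1, 2, 3, 0, 9, 6, 4, 8, 5, 10, 7, 12, 11]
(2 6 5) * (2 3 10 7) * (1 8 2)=[0, 8, 6, 10, 4, 3, 5, 1, 2, 9, 7]=(1 8 2 6 5 3 10 7)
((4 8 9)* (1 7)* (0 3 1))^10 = (0 1)(3 7)(4 8 9) = [1, 0, 2, 7, 8, 5, 6, 3, 9, 4]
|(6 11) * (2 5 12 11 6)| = 4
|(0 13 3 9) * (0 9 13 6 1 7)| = |(0 6 1 7)(3 13)| = 4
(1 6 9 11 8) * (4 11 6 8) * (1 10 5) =(1 8 10 5)(4 11)(6 9) =[0, 8, 2, 3, 11, 1, 9, 7, 10, 6, 5, 4]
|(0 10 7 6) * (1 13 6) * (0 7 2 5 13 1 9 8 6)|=|(0 10 2 5 13)(6 7 9 8)|=20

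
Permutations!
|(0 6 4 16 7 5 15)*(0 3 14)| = |(0 6 4 16 7 5 15 3 14)| = 9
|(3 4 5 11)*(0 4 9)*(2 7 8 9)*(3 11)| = |(11)(0 4 5 3 2 7 8 9)| = 8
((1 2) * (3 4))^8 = (4) = [0, 1, 2, 3, 4]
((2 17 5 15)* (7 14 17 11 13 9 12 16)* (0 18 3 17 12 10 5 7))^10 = (0 3 7 12)(2 9 15 13 5 11 10)(14 16 18 17) = [3, 1, 9, 7, 4, 11, 6, 12, 8, 15, 2, 10, 0, 5, 16, 13, 18, 14, 17]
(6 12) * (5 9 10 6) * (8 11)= [0, 1, 2, 3, 4, 9, 12, 7, 11, 10, 6, 8, 5]= (5 9 10 6 12)(8 11)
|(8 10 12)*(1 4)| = 6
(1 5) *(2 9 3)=(1 5)(2 9 3)=[0, 5, 9, 2, 4, 1, 6, 7, 8, 3]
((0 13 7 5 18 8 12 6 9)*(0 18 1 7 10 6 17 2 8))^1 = (0 13 10 6 9 18)(1 7 5)(2 8 12 17) = [13, 7, 8, 3, 4, 1, 9, 5, 12, 18, 6, 11, 17, 10, 14, 15, 16, 2, 0]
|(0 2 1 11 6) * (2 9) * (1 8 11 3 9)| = 8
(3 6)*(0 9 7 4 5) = (0 9 7 4 5)(3 6) = [9, 1, 2, 6, 5, 0, 3, 4, 8, 7]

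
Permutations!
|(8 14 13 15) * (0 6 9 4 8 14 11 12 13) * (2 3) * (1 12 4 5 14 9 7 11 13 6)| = 26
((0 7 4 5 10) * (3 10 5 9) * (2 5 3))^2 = [4, 1, 3, 0, 2, 10, 6, 9, 8, 5, 7] = (0 4 2 3)(5 10 7 9)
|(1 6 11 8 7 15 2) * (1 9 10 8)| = |(1 6 11)(2 9 10 8 7 15)| = 6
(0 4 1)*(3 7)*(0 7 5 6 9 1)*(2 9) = (0 4)(1 7 3 5 6 2 9) = [4, 7, 9, 5, 0, 6, 2, 3, 8, 1]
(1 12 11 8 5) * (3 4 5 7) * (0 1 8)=(0 1 12 11)(3 4 5 8 7)=[1, 12, 2, 4, 5, 8, 6, 3, 7, 9, 10, 0, 11]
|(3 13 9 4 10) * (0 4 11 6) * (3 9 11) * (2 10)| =|(0 4 2 10 9 3 13 11 6)| =9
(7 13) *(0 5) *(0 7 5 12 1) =[12, 0, 2, 3, 4, 7, 6, 13, 8, 9, 10, 11, 1, 5] =(0 12 1)(5 7 13)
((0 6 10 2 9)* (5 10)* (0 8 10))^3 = (2 10 8 9) = [0, 1, 10, 3, 4, 5, 6, 7, 9, 2, 8]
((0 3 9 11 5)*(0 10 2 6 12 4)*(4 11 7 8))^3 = (0 7)(2 11)(3 8)(4 9)(5 6)(10 12) = [7, 1, 11, 8, 9, 6, 5, 0, 3, 4, 12, 2, 10]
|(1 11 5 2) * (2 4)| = 5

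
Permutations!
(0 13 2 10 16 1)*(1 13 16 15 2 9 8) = (0 16 13 9 8 1)(2 10 15) = [16, 0, 10, 3, 4, 5, 6, 7, 1, 8, 15, 11, 12, 9, 14, 2, 13]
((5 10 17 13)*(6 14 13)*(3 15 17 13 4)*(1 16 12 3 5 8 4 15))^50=(1 12)(3 16)(6 15)(14 17)=[0, 12, 2, 16, 4, 5, 15, 7, 8, 9, 10, 11, 1, 13, 17, 6, 3, 14]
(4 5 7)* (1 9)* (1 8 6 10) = (1 9 8 6 10)(4 5 7) = [0, 9, 2, 3, 5, 7, 10, 4, 6, 8, 1]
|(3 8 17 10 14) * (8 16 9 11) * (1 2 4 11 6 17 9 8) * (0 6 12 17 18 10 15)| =12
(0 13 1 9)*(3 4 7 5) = (0 13 1 9)(3 4 7 5) = [13, 9, 2, 4, 7, 3, 6, 5, 8, 0, 10, 11, 12, 1]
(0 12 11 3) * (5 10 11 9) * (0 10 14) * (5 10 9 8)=[12, 1, 2, 9, 4, 14, 6, 7, 5, 10, 11, 3, 8, 13, 0]=(0 12 8 5 14)(3 9 10 11)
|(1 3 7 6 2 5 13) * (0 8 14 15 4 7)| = 12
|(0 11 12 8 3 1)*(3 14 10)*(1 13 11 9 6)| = |(0 9 6 1)(3 13 11 12 8 14 10)| = 28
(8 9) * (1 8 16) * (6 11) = (1 8 9 16)(6 11) = [0, 8, 2, 3, 4, 5, 11, 7, 9, 16, 10, 6, 12, 13, 14, 15, 1]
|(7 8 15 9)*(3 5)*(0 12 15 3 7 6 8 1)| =10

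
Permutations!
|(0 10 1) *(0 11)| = 4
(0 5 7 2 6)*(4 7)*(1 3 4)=[5, 3, 6, 4, 7, 1, 0, 2]=(0 5 1 3 4 7 2 6)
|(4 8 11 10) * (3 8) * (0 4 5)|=7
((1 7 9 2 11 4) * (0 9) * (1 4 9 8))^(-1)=(0 7 1 8)(2 9 11)=[7, 8, 9, 3, 4, 5, 6, 1, 0, 11, 10, 2]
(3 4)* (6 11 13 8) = (3 4)(6 11 13 8) = [0, 1, 2, 4, 3, 5, 11, 7, 6, 9, 10, 13, 12, 8]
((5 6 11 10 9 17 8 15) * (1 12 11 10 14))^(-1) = (1 14 11 12)(5 15 8 17 9 10 6) = [0, 14, 2, 3, 4, 15, 5, 7, 17, 10, 6, 12, 1, 13, 11, 8, 16, 9]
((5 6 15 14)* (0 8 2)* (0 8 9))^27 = (0 9)(2 8)(5 14 15 6) = [9, 1, 8, 3, 4, 14, 5, 7, 2, 0, 10, 11, 12, 13, 15, 6]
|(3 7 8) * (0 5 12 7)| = |(0 5 12 7 8 3)| = 6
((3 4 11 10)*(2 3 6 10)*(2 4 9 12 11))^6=(12)=[0, 1, 2, 3, 4, 5, 6, 7, 8, 9, 10, 11, 12]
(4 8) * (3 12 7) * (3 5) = [0, 1, 2, 12, 8, 3, 6, 5, 4, 9, 10, 11, 7] = (3 12 7 5)(4 8)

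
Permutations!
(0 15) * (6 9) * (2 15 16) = [16, 1, 15, 3, 4, 5, 9, 7, 8, 6, 10, 11, 12, 13, 14, 0, 2] = (0 16 2 15)(6 9)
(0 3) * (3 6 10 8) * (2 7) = [6, 1, 7, 0, 4, 5, 10, 2, 3, 9, 8] = (0 6 10 8 3)(2 7)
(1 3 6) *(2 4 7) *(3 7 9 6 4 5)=(1 7 2 5 3 4 9 6)=[0, 7, 5, 4, 9, 3, 1, 2, 8, 6]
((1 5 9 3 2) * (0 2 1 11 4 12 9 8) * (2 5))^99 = [0, 2, 11, 1, 12, 5, 6, 7, 8, 3, 10, 4, 9] = (1 2 11 4 12 9 3)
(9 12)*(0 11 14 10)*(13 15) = (0 11 14 10)(9 12)(13 15) = [11, 1, 2, 3, 4, 5, 6, 7, 8, 12, 0, 14, 9, 15, 10, 13]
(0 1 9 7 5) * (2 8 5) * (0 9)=[1, 0, 8, 3, 4, 9, 6, 2, 5, 7]=(0 1)(2 8 5 9 7)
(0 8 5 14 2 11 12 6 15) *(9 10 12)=(0 8 5 14 2 11 9 10 12 6 15)=[8, 1, 11, 3, 4, 14, 15, 7, 5, 10, 12, 9, 6, 13, 2, 0]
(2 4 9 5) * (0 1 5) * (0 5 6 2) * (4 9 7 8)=(0 1 6 2 9 5)(4 7 8)=[1, 6, 9, 3, 7, 0, 2, 8, 4, 5]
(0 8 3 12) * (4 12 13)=(0 8 3 13 4 12)=[8, 1, 2, 13, 12, 5, 6, 7, 3, 9, 10, 11, 0, 4]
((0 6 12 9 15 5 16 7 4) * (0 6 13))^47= (0 13)(4 7 16 5 15 9 12 6)= [13, 1, 2, 3, 7, 15, 4, 16, 8, 12, 10, 11, 6, 0, 14, 9, 5]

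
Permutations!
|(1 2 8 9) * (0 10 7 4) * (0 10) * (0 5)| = |(0 5)(1 2 8 9)(4 10 7)| = 12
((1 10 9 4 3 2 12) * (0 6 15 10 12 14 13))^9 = (0 13 14 2 3 4 9 10 15 6)(1 12) = [13, 12, 3, 4, 9, 5, 0, 7, 8, 10, 15, 11, 1, 14, 2, 6]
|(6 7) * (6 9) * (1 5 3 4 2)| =15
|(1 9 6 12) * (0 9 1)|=4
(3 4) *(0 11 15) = (0 11 15)(3 4) = [11, 1, 2, 4, 3, 5, 6, 7, 8, 9, 10, 15, 12, 13, 14, 0]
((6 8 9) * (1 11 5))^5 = (1 5 11)(6 9 8) = [0, 5, 2, 3, 4, 11, 9, 7, 6, 8, 10, 1]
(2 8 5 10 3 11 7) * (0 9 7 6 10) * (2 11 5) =(0 9 7 11 6 10 3 5)(2 8) =[9, 1, 8, 5, 4, 0, 10, 11, 2, 7, 3, 6]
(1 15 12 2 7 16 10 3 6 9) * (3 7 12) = (1 15 3 6 9)(2 12)(7 16 10) = [0, 15, 12, 6, 4, 5, 9, 16, 8, 1, 7, 11, 2, 13, 14, 3, 10]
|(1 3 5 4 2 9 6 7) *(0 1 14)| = 10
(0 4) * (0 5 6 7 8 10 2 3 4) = (2 3 4 5 6 7 8 10) = [0, 1, 3, 4, 5, 6, 7, 8, 10, 9, 2]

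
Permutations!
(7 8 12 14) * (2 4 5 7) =(2 4 5 7 8 12 14) =[0, 1, 4, 3, 5, 7, 6, 8, 12, 9, 10, 11, 14, 13, 2]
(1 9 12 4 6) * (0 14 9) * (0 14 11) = (0 11)(1 14 9 12 4 6) = [11, 14, 2, 3, 6, 5, 1, 7, 8, 12, 10, 0, 4, 13, 9]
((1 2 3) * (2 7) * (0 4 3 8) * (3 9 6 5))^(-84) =[1, 9, 5, 4, 7, 0, 8, 6, 3, 2] =(0 1 9 2 5)(3 4 7 6 8)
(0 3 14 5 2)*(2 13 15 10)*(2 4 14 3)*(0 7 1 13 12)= (0 2 7 1 13 15 10 4 14 5 12)= [2, 13, 7, 3, 14, 12, 6, 1, 8, 9, 4, 11, 0, 15, 5, 10]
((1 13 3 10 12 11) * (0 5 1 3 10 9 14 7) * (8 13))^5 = (0 10 14 8 3 5 12 7 13 9 1 11) = [10, 11, 2, 5, 4, 12, 6, 13, 3, 1, 14, 0, 7, 9, 8]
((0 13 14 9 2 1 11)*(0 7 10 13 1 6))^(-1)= (0 6 2 9 14 13 10 7 11 1)= [6, 0, 9, 3, 4, 5, 2, 11, 8, 14, 7, 1, 12, 10, 13]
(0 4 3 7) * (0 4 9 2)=[9, 1, 0, 7, 3, 5, 6, 4, 8, 2]=(0 9 2)(3 7 4)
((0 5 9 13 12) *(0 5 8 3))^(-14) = (0 8 3)(5 13)(9 12) = [8, 1, 2, 0, 4, 13, 6, 7, 3, 12, 10, 11, 9, 5]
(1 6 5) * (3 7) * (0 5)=[5, 6, 2, 7, 4, 1, 0, 3]=(0 5 1 6)(3 7)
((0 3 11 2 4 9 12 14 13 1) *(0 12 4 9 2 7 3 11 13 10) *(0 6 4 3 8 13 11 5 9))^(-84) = [8, 2, 7, 12, 11, 13, 3, 10, 6, 1, 9, 14, 0, 4, 5] = (0 8 6 3 12)(1 2 7 10 9)(4 11 14 5 13)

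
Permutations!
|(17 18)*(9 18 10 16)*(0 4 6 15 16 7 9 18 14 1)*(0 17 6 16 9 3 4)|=12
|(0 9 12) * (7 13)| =|(0 9 12)(7 13)| =6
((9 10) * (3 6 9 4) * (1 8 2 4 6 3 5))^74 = (1 5 4 2 8)(6 10 9) = [0, 5, 8, 3, 2, 4, 10, 7, 1, 6, 9]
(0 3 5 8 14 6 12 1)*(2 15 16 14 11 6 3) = (0 2 15 16 14 3 5 8 11 6 12 1) = [2, 0, 15, 5, 4, 8, 12, 7, 11, 9, 10, 6, 1, 13, 3, 16, 14]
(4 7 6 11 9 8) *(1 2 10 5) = (1 2 10 5)(4 7 6 11 9 8) = [0, 2, 10, 3, 7, 1, 11, 6, 4, 8, 5, 9]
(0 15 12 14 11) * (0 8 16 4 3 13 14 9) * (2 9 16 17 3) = [15, 1, 9, 13, 2, 5, 6, 7, 17, 0, 10, 8, 16, 14, 11, 12, 4, 3] = (0 15 12 16 4 2 9)(3 13 14 11 8 17)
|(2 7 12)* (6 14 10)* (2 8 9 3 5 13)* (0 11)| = |(0 11)(2 7 12 8 9 3 5 13)(6 14 10)| = 24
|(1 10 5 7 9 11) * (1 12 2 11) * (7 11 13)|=9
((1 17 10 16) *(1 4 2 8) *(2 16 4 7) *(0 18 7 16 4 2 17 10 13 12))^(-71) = (0 18 7 17 13 12)(1 10 2 8) = [18, 10, 8, 3, 4, 5, 6, 17, 1, 9, 2, 11, 0, 12, 14, 15, 16, 13, 7]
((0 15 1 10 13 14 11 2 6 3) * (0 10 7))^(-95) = [15, 7, 10, 14, 4, 5, 13, 0, 8, 9, 11, 3, 12, 2, 6, 1] = (0 15 1 7)(2 10 11 3 14 6 13)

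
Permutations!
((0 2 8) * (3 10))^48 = (10) = [0, 1, 2, 3, 4, 5, 6, 7, 8, 9, 10]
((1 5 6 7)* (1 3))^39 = [0, 3, 2, 7, 4, 1, 5, 6] = (1 3 7 6 5)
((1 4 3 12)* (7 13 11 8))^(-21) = (1 12 3 4)(7 8 11 13) = [0, 12, 2, 4, 1, 5, 6, 8, 11, 9, 10, 13, 3, 7]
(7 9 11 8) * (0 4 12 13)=[4, 1, 2, 3, 12, 5, 6, 9, 7, 11, 10, 8, 13, 0]=(0 4 12 13)(7 9 11 8)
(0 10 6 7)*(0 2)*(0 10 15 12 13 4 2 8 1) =(0 15 12 13 4 2 10 6 7 8 1) =[15, 0, 10, 3, 2, 5, 7, 8, 1, 9, 6, 11, 13, 4, 14, 12]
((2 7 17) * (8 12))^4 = (2 7 17) = [0, 1, 7, 3, 4, 5, 6, 17, 8, 9, 10, 11, 12, 13, 14, 15, 16, 2]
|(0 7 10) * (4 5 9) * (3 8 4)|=|(0 7 10)(3 8 4 5 9)|=15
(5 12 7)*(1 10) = (1 10)(5 12 7) = [0, 10, 2, 3, 4, 12, 6, 5, 8, 9, 1, 11, 7]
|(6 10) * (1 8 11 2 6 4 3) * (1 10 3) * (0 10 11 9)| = |(0 10 4 1 8 9)(2 6 3 11)| = 12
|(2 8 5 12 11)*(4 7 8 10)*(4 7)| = |(2 10 7 8 5 12 11)| = 7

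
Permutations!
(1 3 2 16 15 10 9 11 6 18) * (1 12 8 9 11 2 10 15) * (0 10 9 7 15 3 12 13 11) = (0 10)(1 12 8 7 15 3 9 2 16)(6 18 13 11) = [10, 12, 16, 9, 4, 5, 18, 15, 7, 2, 0, 6, 8, 11, 14, 3, 1, 17, 13]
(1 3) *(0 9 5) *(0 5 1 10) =[9, 3, 2, 10, 4, 5, 6, 7, 8, 1, 0] =(0 9 1 3 10)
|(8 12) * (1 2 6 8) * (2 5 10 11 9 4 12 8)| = 14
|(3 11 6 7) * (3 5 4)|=6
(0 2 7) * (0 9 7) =(0 2)(7 9) =[2, 1, 0, 3, 4, 5, 6, 9, 8, 7]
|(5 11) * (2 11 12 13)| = |(2 11 5 12 13)| = 5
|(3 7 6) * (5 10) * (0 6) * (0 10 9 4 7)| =15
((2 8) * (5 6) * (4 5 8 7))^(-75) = [0, 1, 5, 3, 8, 2, 7, 6, 4] = (2 5)(4 8)(6 7)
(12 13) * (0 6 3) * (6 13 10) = (0 13 12 10 6 3) = [13, 1, 2, 0, 4, 5, 3, 7, 8, 9, 6, 11, 10, 12]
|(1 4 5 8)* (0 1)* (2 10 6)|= 15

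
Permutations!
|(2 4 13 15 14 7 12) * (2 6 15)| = |(2 4 13)(6 15 14 7 12)| = 15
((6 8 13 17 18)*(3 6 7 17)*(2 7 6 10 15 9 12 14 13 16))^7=(18)=[0, 1, 2, 3, 4, 5, 6, 7, 8, 9, 10, 11, 12, 13, 14, 15, 16, 17, 18]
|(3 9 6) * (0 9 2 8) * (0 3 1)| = |(0 9 6 1)(2 8 3)| = 12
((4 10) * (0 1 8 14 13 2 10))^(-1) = (0 4 10 2 13 14 8 1) = [4, 0, 13, 3, 10, 5, 6, 7, 1, 9, 2, 11, 12, 14, 8]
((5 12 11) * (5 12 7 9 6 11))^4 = (5 11 9)(6 7 12) = [0, 1, 2, 3, 4, 11, 7, 12, 8, 5, 10, 9, 6]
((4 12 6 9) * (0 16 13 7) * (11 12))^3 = (0 7 13 16)(4 6 11 9 12) = [7, 1, 2, 3, 6, 5, 11, 13, 8, 12, 10, 9, 4, 16, 14, 15, 0]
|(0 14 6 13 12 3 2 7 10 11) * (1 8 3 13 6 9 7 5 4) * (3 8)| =|(0 14 9 7 10 11)(1 3 2 5 4)(12 13)| =30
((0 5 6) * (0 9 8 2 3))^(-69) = (0 5 6 9 8 2 3) = [5, 1, 3, 0, 4, 6, 9, 7, 2, 8]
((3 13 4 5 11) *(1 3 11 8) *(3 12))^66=(1 13 8 3 5 12 4)=[0, 13, 2, 5, 1, 12, 6, 7, 3, 9, 10, 11, 4, 8]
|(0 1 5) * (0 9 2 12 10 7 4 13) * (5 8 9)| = |(0 1 8 9 2 12 10 7 4 13)| = 10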